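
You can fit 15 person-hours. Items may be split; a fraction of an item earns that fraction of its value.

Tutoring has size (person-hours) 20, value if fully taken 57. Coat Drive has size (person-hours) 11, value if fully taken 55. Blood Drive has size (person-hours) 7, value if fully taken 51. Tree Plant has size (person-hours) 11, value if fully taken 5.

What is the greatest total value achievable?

Best value per unit of size first: Blood Drive 51/7≈7.29, Coat Drive 55/11≈5, Tutoring 57/20≈2.85, Tree Plant 5/11≈0.455.
All 7 person-hours of Blood Drive fit (value 51) — 8 remain.
Fill the last 8 person-hours with part of Coat Drive: 8/11 of it earns 40.
Total value = 91.

91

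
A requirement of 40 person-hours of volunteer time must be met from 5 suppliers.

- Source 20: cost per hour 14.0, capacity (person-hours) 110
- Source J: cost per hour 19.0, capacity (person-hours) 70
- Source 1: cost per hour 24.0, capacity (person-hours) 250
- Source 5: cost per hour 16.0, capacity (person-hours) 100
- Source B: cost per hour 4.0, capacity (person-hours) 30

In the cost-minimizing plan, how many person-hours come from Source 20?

10

Cheapest first:
Source B (4.0): use full 30 → 10 person-hours to go.
Source 20 at 14.0: take 10 of its 110 → requirement met.
Source 5, Source J, Source 1: unused.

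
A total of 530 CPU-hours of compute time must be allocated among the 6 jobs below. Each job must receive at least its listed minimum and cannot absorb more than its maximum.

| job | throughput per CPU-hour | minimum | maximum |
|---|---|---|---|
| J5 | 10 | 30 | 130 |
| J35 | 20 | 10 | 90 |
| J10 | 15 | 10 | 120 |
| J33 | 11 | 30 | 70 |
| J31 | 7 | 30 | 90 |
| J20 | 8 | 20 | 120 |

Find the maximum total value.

6600

Meeting every minimum uses 30+10+10+30+30+20 = 130 CPU-hours, leaving 400.
Rank by throughput per CPU-hour: J35 20 > J10 15 > J33 11 > J5 10 > J20 8 > J31 7.
J35 takes 80 more to reach its cap of 90 — 320 left.
J10: +110 to 120 (cap) — 210 left.
J33 takes 40 more to reach its cap of 70 — 170 left.
J5 takes 100 more to reach its cap of 130 — 70 left.
Only 70 left; J20 takes them to reach 90.
Total = 10×130 + 20×90 + 15×120 + 11×70 + 7×30 + 8×90 = 6600.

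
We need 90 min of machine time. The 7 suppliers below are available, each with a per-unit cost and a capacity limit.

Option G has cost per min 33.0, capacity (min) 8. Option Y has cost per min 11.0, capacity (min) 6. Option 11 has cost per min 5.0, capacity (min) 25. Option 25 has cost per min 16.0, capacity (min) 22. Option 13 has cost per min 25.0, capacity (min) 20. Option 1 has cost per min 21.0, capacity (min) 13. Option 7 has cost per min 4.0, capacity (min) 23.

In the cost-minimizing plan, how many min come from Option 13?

Use suppliers in increasing cost order.
Take 23 from Option 7 at 4.0 — need 67 more.
Option 11 (5.0): use full 25 — 42 min to go.
Option Y at 11.0: take all 6 min — 36 still needed.
Option 25 at 16.0: take all 22 min — 14 still needed.
Take 13 from Option 1 at 21.0 — need 1 more.
Take 1 from Option 13 at 25.0 to finish.
Option G: unused.

1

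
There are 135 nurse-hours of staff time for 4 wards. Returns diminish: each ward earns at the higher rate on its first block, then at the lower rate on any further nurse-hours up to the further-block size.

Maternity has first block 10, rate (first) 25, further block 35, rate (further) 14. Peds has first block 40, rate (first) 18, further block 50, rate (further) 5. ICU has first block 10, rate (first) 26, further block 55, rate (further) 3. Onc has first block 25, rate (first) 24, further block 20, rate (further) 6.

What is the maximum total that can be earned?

Rank every tier by rate: ICU/tier1 26 > Maternity/tier1 25 > Onc/tier1 24 > Peds/tier1 18 > Maternity/tier2 14 > Onc/tier2 6 > Peds/tier2 5 > ICU/tier2 3.
ICU tier1 at 26: fill all 10 ; 125 left.
Maternity/tier1 (25): +10 ; 115 left.
Onc tier1 at 24: fill all 25 ; 90 left.
Peds/tier1 (18): +40 ; 50 left.
Maternity tier2 at 14: fill all 35 ; 15 left.
15 remain; put them into Onc tier2 at 6.
Total = 26×10 + 25×10 + 24×25 + 18×40 + 14×35 + 6×15 = 2410.

2410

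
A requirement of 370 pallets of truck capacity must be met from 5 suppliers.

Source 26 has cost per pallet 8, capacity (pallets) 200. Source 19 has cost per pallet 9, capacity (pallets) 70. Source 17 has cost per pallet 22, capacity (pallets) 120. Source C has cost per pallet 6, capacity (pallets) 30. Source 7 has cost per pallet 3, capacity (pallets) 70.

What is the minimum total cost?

Fill from the cheapest supplier first.
Take 70 from Source 7 at 3 ; need 300 more.
Source C (6): use full 30 ; 270 pallets to go.
Take 200 from Source 26 at 8 ; need 70 more.
Take 70 from Source 19 at 9 ; need 0 more.
Source 17: unused.
Cost = 70×3 + 30×6 + 200×8 + 70×9 = 2620.

2620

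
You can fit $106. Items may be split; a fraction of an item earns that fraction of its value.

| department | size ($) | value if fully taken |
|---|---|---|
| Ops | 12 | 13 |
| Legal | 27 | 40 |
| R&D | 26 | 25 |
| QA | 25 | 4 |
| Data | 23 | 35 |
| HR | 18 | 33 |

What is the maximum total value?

Best value per unit of size first: HR 33/18≈1.83, Data 35/23≈1.52, Legal 40/27≈1.48, Ops 13/12≈1.08, R&D 25/26≈0.962, QA 4/25≈0.16.
All 18 $ of HR fit (value 33) — 88 remain.
All 23 $ of Data fit (value 35) — 65 remain.
Legal: take in full, 27 $ for value 40 — 38 left.
All 12 $ of Ops fit (value 13) — 26 remain.
R&D: take in full, 26 $ for value 25 — 0 left.
Total value = 146.

146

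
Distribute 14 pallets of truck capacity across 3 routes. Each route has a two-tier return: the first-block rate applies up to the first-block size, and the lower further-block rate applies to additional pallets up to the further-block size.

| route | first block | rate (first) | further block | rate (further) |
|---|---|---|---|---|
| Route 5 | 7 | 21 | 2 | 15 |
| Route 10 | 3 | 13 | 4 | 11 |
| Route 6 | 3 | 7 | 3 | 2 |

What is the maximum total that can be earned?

238

Rank every tier by rate: Route 5/first 21 > Route 5/second 15 > Route 10/first 13 > Route 10/second 11 > Route 6/first 7 > Route 6/second 2.
Fill Route 5 first block (7 at 21) — 7 left.
Route 5/second (15): +2 — 5 left.
Route 10/first (13): +3 — 2 left.
Route 10 second at 11: only 2 left, fill 2.
Total = 21×7 + 15×2 + 13×3 + 11×2 = 238.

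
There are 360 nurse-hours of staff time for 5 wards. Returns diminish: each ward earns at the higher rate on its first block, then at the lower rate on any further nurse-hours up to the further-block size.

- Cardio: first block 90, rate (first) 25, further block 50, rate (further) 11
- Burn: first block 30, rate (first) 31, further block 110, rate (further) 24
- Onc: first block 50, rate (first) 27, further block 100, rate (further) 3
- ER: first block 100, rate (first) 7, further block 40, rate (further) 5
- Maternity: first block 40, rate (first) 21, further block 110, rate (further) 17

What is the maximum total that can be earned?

Rank every tier by rate: Burn/T1 31 > Onc/T1 27 > Cardio/T1 25 > Burn/T2 24 > Maternity/T1 21 > Maternity/T2 17 > Cardio/T2 11 > ER/T1 7 > ER/T2 5 > Onc/T2 3.
Burn T1 at 31: fill all 30 → 330 left.
Onc/T1 (27): +50 → 280 left.
Cardio/T1 (25): +90 → 190 left.
Burn T2 at 24: fill all 110 → 80 left.
Fill Maternity T1 block (40 at 21) → 40 left.
Maternity T2 at 17: only 40 left, fill 40.
Total = 31×30 + 27×50 + 25×90 + 24×110 + 21×40 + 17×40 = 8690.

8690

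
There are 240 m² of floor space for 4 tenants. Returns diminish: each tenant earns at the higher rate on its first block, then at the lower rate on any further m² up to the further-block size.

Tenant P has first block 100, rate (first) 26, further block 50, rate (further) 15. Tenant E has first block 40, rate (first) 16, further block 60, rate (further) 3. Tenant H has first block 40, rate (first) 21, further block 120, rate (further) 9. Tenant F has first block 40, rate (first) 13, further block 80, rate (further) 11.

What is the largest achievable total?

4960

Treat each block as its own option and order by rate: Tenant P/tier1 26 > Tenant H/tier1 21 > Tenant E/tier1 16 > Tenant P/tier2 15 > Tenant F/tier1 13 > Tenant F/tier2 11 > Tenant H/tier2 9 > Tenant E/tier2 3.
Tenant P/tier1 (26): +100 ; 140 left.
Tenant H tier1 at 21: fill all 40 ; 100 left.
Tenant E tier1 at 16: fill all 40 ; 60 left.
Fill Tenant P tier2 block (50 at 15) ; 10 left.
Tenant F tier1 at 13: only 10 left, fill 10.
Total = 26×100 + 21×40 + 16×40 + 15×50 + 13×10 = 4960.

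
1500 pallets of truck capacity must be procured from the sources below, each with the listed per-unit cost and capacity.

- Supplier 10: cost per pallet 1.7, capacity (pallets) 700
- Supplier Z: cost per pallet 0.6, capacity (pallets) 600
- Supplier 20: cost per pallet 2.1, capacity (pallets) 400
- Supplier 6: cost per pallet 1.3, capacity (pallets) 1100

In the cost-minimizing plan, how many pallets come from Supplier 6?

900

Use sources in increasing cost order.
Supplier Z at 0.6: take all 600 pallets → 900 still needed.
Supplier 6 at 1.3: take 900 of its 1100 → requirement met.
Supplier 10, Supplier 20: unused.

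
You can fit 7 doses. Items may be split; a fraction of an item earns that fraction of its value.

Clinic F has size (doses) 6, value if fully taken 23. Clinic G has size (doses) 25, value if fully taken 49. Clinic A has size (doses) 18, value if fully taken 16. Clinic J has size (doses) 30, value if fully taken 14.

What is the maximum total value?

24.96

Best value per unit of size first: Clinic F 23/6≈3.83, Clinic G 49/25≈1.96, Clinic A 16/18≈0.889, Clinic J 14/30≈0.467.
Take all of Clinic F (6 doses, value 23) ; 1 doses left.
Fill the last 1 doses with part of Clinic G: 1/25 of it earns 1.96.
Total value = 24.96.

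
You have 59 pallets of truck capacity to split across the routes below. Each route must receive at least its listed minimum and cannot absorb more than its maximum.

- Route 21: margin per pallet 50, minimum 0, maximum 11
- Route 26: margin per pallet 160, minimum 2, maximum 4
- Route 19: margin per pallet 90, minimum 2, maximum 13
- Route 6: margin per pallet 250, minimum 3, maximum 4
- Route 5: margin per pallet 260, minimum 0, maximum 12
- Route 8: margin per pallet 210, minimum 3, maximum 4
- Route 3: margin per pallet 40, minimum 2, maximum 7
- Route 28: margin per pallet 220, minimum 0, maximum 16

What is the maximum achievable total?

Meeting every minimum uses 0+2+2+3+0+3+2+0 = 12 pallets, leaving 47.
Rank by margin per pallet: Route 5 260 > Route 6 250 > Route 28 220 > Route 8 210 > Route 26 160 > Route 19 90 > Route 21 50 > Route 3 40.
Route 5 takes 12 more to reach its cap of 12 — 35 left.
Route 6 takes 1 more to reach its cap of 4 — 34 left.
Route 28 takes 16 more to reach its cap of 16 — 18 left.
Route 8: +1 to 4 (cap) — 17 left.
Give Route 26 2 more to hit its cap of 4 — 15 left.
Route 19 takes 11 more to reach its cap of 13 — 4 left.
Only 4 left; Route 21 takes them to reach 4.
Total = 50×4 + 160×4 + 90×13 + 250×4 + 260×12 + 210×4 + 40×2 + 220×16 = 10570.

10570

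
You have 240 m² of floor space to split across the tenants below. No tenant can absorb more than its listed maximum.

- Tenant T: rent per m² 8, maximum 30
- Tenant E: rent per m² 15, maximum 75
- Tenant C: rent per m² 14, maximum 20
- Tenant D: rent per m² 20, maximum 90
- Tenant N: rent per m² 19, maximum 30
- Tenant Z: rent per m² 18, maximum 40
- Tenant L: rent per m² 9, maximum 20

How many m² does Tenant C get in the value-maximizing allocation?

Highest rent per m² first: Tenant D 20 > Tenant N 19 > Tenant Z 18 > Tenant E 15 > Tenant C 14 > Tenant L 9 > Tenant T 8.
Tenant D takes 90 to reach its cap of 90 — 150 left.
Tenant N: +30 to 30 (cap) — 120 left.
Tenant Z takes 40 to reach its cap of 40 — 80 left.
Give Tenant E 75 to hit its cap of 75 — 5 left.
Only 5 left; Tenant C takes them to reach 5.

5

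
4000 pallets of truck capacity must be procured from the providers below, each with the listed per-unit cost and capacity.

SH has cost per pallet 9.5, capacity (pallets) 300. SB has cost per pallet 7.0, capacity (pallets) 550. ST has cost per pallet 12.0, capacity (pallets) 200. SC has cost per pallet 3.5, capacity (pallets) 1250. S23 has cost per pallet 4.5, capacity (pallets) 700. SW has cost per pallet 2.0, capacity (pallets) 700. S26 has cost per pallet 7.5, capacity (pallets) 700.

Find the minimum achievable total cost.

18975

Fill from the cheapest provider first.
SW (2.0): use full 700 — 3300 pallets to go.
SC at 3.5: take all 1250 pallets — 2050 still needed.
S23 (4.5): use full 700 — 1350 pallets to go.
SB (7.0): use full 550 — 800 pallets to go.
S26 at 7.5: take all 700 pallets — 100 still needed.
SH (9.5): take the remaining 100 — done.
ST: unused.
Cost = 700×2.0 + 1250×3.5 + 700×4.5 + 550×7.0 + 700×7.5 + 100×9.5 = 18975.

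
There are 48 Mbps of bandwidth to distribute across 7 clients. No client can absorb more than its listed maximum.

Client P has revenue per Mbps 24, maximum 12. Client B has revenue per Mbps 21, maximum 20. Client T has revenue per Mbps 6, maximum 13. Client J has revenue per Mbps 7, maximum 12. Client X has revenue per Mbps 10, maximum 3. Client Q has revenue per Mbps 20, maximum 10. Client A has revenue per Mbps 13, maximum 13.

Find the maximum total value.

986

Highest revenue per Mbps first: Client P 24 > Client B 21 > Client Q 20 > Client A 13 > Client X 10 > Client J 7 > Client T 6.
Give Client P 12 to hit its cap of 12 ; 36 left.
Client B: +20 to 20 (cap) ; 16 left.
Give Client Q 10 to hit its cap of 10 ; 6 left.
Client A: +6 (room for 13) → 6. Pool exhausted.
Total = 24×12 + 21×20 + 20×10 + 13×6 = 986.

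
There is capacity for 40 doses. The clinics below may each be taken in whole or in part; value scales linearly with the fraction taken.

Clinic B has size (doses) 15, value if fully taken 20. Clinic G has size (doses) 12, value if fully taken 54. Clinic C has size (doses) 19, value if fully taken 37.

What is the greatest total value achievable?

Sort by value density: Clinic G 54/12≈4.5, Clinic C 37/19≈1.95, Clinic B 20/15≈1.33.
All 12 doses of Clinic G fit (value 54) ; 28 remain.
Take all of Clinic C (19 doses, value 37) ; 9 doses left.
9 doses left: a 9/15 share of Clinic B gives 20×9/15 = 12.
Total value = 103.

103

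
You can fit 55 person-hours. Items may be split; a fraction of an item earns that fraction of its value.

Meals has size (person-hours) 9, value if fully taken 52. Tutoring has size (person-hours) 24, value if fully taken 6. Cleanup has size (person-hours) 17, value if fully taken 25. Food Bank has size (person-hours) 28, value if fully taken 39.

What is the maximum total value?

116.25

Best value per unit of size first: Meals 52/9≈5.78, Cleanup 25/17≈1.47, Food Bank 39/28≈1.39, Tutoring 6/24≈0.25.
Take all of Meals (9 person-hours, value 52) → 46 person-hours left.
All 17 person-hours of Cleanup fit (value 25) → 29 remain.
Food Bank: take in full, 28 person-hours for value 39 → 1 left.
Fill the last 1 person-hours with part of Tutoring: 1/24 of it earns 0.25.
Total value = 116.25.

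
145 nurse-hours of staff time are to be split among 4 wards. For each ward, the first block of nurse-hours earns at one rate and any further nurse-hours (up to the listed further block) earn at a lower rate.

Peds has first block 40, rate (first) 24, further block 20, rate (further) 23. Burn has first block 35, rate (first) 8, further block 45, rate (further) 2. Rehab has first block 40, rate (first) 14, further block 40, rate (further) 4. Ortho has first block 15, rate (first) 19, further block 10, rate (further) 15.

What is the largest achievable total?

2575

Rank every tier by rate: Peds/T1 24 > Peds/T2 23 > Ortho/T1 19 > Ortho/T2 15 > Rehab/T1 14 > Burn/T1 8 > Rehab/T2 4 > Burn/T2 2.
Peds/T1 (24): +40 → 105 left.
Fill Peds T2 block (20 at 23) → 85 left.
Fill Ortho T1 block (15 at 19) → 70 left.
Ortho/T2 (15): +10 → 60 left.
Fill Rehab T1 block (40 at 14) → 20 left.
Burn/T1: +20 of 35 at 8; pool empty.
Total = 24×40 + 23×20 + 19×15 + 15×10 + 14×40 + 8×20 = 2575.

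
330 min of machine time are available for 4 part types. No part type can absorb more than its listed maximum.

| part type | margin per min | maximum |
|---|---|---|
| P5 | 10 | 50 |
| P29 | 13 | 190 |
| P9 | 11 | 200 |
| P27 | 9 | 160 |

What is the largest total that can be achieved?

4010

Order the part types by margin per min: P29 13 > P9 11 > P5 10 > P27 9.
P29: +190 to 190 (cap) ; 140 left.
P9 has room for 200 but only 140 remain, so it gets 140.
Total = 13×190 + 11×140 = 4010.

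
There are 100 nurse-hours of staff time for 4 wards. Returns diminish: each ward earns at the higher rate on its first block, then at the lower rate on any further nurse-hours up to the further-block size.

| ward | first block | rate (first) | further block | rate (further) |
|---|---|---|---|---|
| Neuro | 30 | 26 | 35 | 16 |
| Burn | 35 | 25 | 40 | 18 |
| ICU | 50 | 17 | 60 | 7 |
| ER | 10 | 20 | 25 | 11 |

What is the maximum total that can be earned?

Treat each block as its own option and order by rate: Neuro/first 26 > Burn/first 25 > ER/first 20 > Burn/second 18 > ICU/first 17 > Neuro/second 16 > ER/second 11 > ICU/second 7.
Neuro/first (26): +30 → 70 left.
Fill Burn first block (35 at 25) → 35 left.
ER first at 20: fill all 10 → 25 left.
Burn second at 18: only 25 left, fill 25.
Total = 26×30 + 25×35 + 20×10 + 18×25 = 2305.

2305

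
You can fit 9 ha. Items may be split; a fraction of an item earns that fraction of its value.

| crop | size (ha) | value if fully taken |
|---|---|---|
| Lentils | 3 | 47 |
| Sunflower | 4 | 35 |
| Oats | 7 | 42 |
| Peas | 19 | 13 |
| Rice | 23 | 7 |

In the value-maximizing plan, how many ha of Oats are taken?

Rank by value-to-size ratio: Lentils 47/3≈15.7, Sunflower 35/4≈8.75, Oats 42/7≈6, Peas 13/19≈0.684, Rice 7/23≈0.304.
Take all of Lentils (3 ha, value 47) — 6 ha left.
All 4 ha of Sunflower fit (value 35) — 2 remain.
Fill the last 2 ha with part of Oats: 2/7 of it earns 12.

2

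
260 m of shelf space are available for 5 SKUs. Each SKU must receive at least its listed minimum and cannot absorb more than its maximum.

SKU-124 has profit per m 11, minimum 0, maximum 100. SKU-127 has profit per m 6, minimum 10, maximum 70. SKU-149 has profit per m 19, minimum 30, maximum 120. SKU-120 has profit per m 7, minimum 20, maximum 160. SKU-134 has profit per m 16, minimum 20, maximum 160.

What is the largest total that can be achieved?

Meeting every minimum uses 0+10+30+20+20 = 80 m, leaving 180.
Order the SKUs by profit per m: SKU-149 19 > SKU-134 16 > SKU-124 11 > SKU-120 7 > SKU-127 6.
SKU-149 takes 90 more to reach its cap of 120 ; 90 left.
SKU-134: +90 (room for 140) → 110. Pool exhausted.
Total = 6×10 + 19×120 + 7×20 + 16×110 = 4240.

4240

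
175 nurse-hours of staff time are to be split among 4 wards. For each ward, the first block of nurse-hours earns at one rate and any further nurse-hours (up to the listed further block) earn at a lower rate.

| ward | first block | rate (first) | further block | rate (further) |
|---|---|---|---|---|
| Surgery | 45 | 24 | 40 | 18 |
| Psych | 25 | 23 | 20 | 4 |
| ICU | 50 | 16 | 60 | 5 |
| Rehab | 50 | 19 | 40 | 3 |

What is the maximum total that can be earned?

3565

Order all 8 blocks by rate: Surgery/first 24 > Psych/first 23 > Rehab/first 19 > Surgery/second 18 > ICU/first 16 > ICU/second 5 > Psych/second 4 > Rehab/second 3.
Surgery/first (24): +45 ; 130 left.
Psych first at 23: fill all 25 ; 105 left.
Fill Rehab first block (50 at 19) ; 55 left.
Fill Surgery second block (40 at 18) ; 15 left.
ICU/first: +15 of 50 at 16; pool empty.
Total = 24×45 + 23×25 + 19×50 + 18×40 + 16×15 = 3565.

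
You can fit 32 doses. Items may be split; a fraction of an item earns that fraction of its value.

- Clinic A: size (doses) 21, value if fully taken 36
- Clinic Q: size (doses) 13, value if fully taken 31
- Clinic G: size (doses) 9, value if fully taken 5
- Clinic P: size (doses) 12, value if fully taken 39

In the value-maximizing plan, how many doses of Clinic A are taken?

Sort by value density: Clinic P 39/12≈3.25, Clinic Q 31/13≈2.38, Clinic A 36/21≈1.71, Clinic G 5/9≈0.556.
Take all of Clinic P (12 doses, value 39) — 20 doses left.
All 13 doses of Clinic Q fit (value 31) — 7 remain.
Only 7 doses remain; take 7/21 of Clinic A for value 36×7/21 = 12.

7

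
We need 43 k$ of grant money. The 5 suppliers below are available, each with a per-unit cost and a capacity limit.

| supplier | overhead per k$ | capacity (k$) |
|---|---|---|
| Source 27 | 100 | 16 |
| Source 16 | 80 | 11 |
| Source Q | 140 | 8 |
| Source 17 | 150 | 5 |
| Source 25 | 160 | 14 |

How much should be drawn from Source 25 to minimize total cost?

3

Fill from the cheapest supplier first.
Take 11 from Source 16 at 80 → need 32 more.
Source 27 (100): use full 16 → 16 k$ to go.
Source Q (140): use full 8 → 8 k$ to go.
Source 17 at 150: take all 5 k$ → 3 still needed.
Source 25 (160): take the remaining 3 → done.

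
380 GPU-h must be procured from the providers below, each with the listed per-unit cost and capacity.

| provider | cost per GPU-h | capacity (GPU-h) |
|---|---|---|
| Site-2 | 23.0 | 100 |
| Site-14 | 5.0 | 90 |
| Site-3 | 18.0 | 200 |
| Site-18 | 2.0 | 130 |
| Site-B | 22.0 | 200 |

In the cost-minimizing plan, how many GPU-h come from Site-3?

160

Fill from the cheapest provider first.
Site-18 at 2.0: take all 130 GPU-h → 250 still needed.
Take 90 from Site-14 at 5.0 → need 160 more.
Site-3 at 18.0: take 160 of its 200 → requirement met.
Site-B, Site-2: unused.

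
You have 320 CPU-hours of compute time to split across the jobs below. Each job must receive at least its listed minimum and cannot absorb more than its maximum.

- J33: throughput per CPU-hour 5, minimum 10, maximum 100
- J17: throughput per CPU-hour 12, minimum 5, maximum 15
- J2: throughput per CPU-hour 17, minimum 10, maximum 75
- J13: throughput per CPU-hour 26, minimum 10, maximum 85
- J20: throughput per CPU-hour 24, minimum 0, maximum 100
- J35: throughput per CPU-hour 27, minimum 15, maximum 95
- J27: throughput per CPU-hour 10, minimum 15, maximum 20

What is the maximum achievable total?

Meeting every minimum uses 10+5+10+10+0+15+15 = 65 CPU-hours, leaving 255.
Order the jobs by throughput per CPU-hour: J35 27 > J13 26 > J20 24 > J2 17 > J17 12 > J27 10 > J33 5.
Give J35 80 more to hit its cap of 95 → 175 left.
J13: +75 to 85 (cap) → 100 left.
J20: +100 to 100 (cap) → 0 left.
Total = 5×10 + 12×5 + 17×10 + 26×85 + 24×100 + 27×95 + 10×15 = 7605.

7605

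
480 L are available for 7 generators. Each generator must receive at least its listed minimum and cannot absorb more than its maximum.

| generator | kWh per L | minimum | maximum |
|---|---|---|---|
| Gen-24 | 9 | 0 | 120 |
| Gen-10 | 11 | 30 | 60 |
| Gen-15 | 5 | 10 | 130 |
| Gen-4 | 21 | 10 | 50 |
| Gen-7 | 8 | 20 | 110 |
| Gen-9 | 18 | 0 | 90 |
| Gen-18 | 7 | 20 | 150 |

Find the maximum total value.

Meeting every minimum uses 0+30+10+10+20+0+20 = 90 L, leaving 390.
Highest kWh per L first: Gen-4 21 > Gen-9 18 > Gen-10 11 > Gen-24 9 > Gen-7 8 > Gen-18 7 > Gen-15 5.
Gen-4 takes 40 more to reach its cap of 50 — 350 left.
Gen-9 takes 90 more to reach its cap of 90 — 260 left.
Gen-10 takes 30 more to reach its cap of 60 — 230 left.
Gen-24 takes 120 more to reach its cap of 120 — 110 left.
Gen-7: +90 to 110 (cap) — 20 left.
Gen-18: +20 (room for 130) → 40. Pool exhausted.
Total = 9×120 + 11×60 + 5×10 + 21×50 + 8×110 + 18×90 + 7×40 = 5620.

5620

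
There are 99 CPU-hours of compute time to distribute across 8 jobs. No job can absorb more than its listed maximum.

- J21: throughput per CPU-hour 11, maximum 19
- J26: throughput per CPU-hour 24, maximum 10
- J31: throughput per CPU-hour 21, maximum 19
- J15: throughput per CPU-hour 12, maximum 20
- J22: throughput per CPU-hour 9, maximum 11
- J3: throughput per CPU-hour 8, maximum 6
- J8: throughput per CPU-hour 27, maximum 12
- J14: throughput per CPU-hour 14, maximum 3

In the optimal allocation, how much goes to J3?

Rank by throughput per CPU-hour: J8 27 > J26 24 > J31 21 > J14 14 > J15 12 > J21 11 > J22 9 > J3 8.
J8 takes 12 to reach its cap of 12 → 87 left.
J26: +10 to 10 (cap) → 77 left.
J31 takes 19 to reach its cap of 19 → 58 left.
J14 takes 3 to reach its cap of 3 → 55 left.
Give J15 20 to hit its cap of 20 → 35 left.
J21 takes 19 to reach its cap of 19 → 16 left.
J22 takes 11 to reach its cap of 11 → 5 left.
J3 has room for 6 but only 5 remain, so it gets 5.

5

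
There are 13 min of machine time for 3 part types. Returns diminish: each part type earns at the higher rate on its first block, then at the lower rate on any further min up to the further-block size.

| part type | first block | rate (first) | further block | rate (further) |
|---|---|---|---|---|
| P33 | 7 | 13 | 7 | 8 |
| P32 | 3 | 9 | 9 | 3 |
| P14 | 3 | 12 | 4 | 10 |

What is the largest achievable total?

Treat each block as its own option and order by rate: P33/first 13 > P14/first 12 > P14/second 10 > P32/first 9 > P33/second 8 > P32/second 3.
P33 first at 13: fill all 7 ; 6 left.
Fill P14 first block (3 at 12) ; 3 left.
P14/second: +3 of 4 at 10; pool empty.
Total = 13×7 + 12×3 + 10×3 = 157.

157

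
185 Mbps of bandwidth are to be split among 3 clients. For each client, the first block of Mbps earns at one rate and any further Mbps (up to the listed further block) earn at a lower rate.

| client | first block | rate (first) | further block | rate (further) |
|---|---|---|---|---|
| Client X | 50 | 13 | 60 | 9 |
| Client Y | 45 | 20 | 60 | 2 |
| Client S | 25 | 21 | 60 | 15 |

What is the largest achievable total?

Order all 6 blocks by rate: Client S/first 21 > Client Y/first 20 > Client S/second 15 > Client X/first 13 > Client X/second 9 > Client Y/second 2.
Fill Client S first block (25 at 21) — 160 left.
Client Y/first (20): +45 — 115 left.
Client S second at 15: fill all 60 — 55 left.
Client X/first (13): +50 — 5 left.
Client X/second: +5 of 60 at 9; pool empty.
Total = 21×25 + 20×45 + 15×60 + 13×50 + 9×5 = 3020.

3020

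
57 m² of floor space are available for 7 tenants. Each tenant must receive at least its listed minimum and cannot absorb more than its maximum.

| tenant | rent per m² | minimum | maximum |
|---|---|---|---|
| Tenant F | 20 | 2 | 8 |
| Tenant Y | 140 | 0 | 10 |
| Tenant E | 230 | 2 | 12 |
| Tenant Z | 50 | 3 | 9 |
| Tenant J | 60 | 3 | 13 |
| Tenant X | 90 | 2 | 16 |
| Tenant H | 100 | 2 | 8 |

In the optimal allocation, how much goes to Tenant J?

6

Meeting every minimum uses 2+0+2+3+3+2+2 = 14 m², leaving 43.
Order the tenants by rent per m²: Tenant E 230 > Tenant Y 140 > Tenant H 100 > Tenant X 90 > Tenant J 60 > Tenant Z 50 > Tenant F 20.
Tenant E: +10 to 12 (cap) ; 33 left.
Tenant Y takes 10 more to reach its cap of 10 ; 23 left.
Tenant H: +6 to 8 (cap) ; 17 left.
Tenant X takes 14 more to reach its cap of 16 ; 3 left.
Tenant J: +3 (room for 10) → 6. Pool exhausted.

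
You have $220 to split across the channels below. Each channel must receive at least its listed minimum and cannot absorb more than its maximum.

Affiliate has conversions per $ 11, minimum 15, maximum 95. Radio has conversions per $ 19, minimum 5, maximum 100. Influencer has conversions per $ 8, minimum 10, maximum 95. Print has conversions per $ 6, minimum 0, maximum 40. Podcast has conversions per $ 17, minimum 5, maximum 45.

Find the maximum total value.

Meeting every minimum uses 15+5+10+0+5 = 35 $, leaving 185.
Order the channels by conversions per $: Radio 19 > Podcast 17 > Affiliate 11 > Influencer 8 > Print 6.
Radio: +95 to 100 (cap) — 90 left.
Podcast: +40 to 45 (cap) — 50 left.
Affiliate has room for 80 more but only 50 remain, so it gets 65.
Total = 11×65 + 19×100 + 8×10 + 17×45 = 3460.

3460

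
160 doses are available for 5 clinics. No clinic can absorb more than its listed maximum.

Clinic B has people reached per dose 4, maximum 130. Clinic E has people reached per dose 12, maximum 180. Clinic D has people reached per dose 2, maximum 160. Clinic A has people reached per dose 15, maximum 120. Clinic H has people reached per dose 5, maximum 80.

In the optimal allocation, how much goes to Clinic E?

Order the clinics by people reached per dose: Clinic A 15 > Clinic E 12 > Clinic H 5 > Clinic B 4 > Clinic D 2.
Clinic A: +120 to 120 (cap) ; 40 left.
Only 40 left; Clinic E takes them to reach 40.

40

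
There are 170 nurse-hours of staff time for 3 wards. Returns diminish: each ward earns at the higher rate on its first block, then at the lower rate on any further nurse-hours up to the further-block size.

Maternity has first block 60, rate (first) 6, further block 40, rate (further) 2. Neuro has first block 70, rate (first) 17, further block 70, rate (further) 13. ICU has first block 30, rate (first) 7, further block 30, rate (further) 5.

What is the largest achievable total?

2310

Treat each block as its own option and order by rate: Neuro/first 17 > Neuro/second 13 > ICU/first 7 > Maternity/first 6 > ICU/second 5 > Maternity/second 2.
Neuro/first (17): +70 → 100 left.
Fill Neuro second block (70 at 13) → 30 left.
ICU first at 7: fill all 30 → 0 left.
Total = 17×70 + 13×70 + 7×30 = 2310.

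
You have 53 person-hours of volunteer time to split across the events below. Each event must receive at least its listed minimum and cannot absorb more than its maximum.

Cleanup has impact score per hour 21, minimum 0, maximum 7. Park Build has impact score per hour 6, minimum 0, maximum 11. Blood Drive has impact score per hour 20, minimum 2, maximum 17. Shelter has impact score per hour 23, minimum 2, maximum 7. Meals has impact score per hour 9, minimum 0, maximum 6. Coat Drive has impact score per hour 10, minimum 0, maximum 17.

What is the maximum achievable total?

863

Meeting every minimum uses 0+0+2+2+0+0 = 4 person-hours, leaving 49.
Order the events by impact score per hour: Shelter 23 > Cleanup 21 > Blood Drive 20 > Coat Drive 10 > Meals 9 > Park Build 6.
Shelter: +5 to 7 (cap) ; 44 left.
Cleanup takes 7 more to reach its cap of 7 ; 37 left.
Blood Drive: +15 to 17 (cap) ; 22 left.
Give Coat Drive 17 more to hit its cap of 17 ; 5 left.
Meals has room for 6 more but only 5 remain, so it gets 5.
Total = 21×7 + 20×17 + 23×7 + 9×5 + 10×17 = 863.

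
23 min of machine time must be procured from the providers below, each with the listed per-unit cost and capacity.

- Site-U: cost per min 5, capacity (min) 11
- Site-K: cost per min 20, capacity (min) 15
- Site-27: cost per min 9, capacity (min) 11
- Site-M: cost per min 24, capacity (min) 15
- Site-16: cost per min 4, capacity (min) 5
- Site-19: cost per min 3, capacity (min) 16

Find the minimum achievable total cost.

Fill from the cheapest provider first.
Site-19 at 3: take all 16 min — 7 still needed.
Site-16 (4): use full 5 — 2 min to go.
Take 2 from Site-U at 5 to finish.
Site-27, Site-K, Site-M: unused.
Cost = 16×3 + 5×4 + 2×5 = 78.

78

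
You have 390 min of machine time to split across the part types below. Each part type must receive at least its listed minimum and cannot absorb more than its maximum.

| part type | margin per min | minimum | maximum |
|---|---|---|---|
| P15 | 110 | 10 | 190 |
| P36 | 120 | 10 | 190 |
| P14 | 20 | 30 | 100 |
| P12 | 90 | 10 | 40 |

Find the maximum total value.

Meeting every minimum uses 10+10+30+10 = 60 min, leaving 330.
Order the part types by margin per min: P36 120 > P15 110 > P12 90 > P14 20.
Give P36 180 more to hit its cap of 190 — 150 left.
P15 has room for 180 more but only 150 remain, so it gets 160.
Total = 110×160 + 120×190 + 20×30 + 90×10 = 41900.

41900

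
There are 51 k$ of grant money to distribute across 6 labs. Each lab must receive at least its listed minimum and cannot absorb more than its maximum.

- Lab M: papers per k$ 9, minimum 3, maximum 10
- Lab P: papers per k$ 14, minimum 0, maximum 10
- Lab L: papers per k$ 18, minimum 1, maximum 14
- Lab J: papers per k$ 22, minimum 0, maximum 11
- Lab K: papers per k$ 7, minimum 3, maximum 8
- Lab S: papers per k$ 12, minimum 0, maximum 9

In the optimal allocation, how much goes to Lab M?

4

Meeting every minimum uses 3+0+1+0+3+0 = 7 k$, leaving 44.
Highest papers per k$ first: Lab J 22 > Lab L 18 > Lab P 14 > Lab S 12 > Lab M 9 > Lab K 7.
Give Lab J 11 more to hit its cap of 11 ; 33 left.
Give Lab L 13 more to hit its cap of 14 ; 20 left.
Lab P takes 10 more to reach its cap of 10 ; 10 left.
Lab S takes 9 more to reach its cap of 9 ; 1 left.
Lab M: +1 (room for 7) → 4. Pool exhausted.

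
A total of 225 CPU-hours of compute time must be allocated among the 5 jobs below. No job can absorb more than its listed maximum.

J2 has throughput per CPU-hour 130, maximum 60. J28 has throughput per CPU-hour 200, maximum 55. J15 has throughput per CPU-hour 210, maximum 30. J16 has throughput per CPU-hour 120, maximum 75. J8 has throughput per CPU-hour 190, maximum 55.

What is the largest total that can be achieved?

38550

Rank by throughput per CPU-hour: J15 210 > J28 200 > J8 190 > J2 130 > J16 120.
J15: +30 to 30 (cap) ; 195 left.
J28: +55 to 55 (cap) ; 140 left.
J8 takes 55 to reach its cap of 55 ; 85 left.
J2: +60 to 60 (cap) ; 25 left.
Only 25 left; J16 takes them to reach 25.
Total = 130×60 + 200×55 + 210×30 + 120×25 + 190×55 = 38550.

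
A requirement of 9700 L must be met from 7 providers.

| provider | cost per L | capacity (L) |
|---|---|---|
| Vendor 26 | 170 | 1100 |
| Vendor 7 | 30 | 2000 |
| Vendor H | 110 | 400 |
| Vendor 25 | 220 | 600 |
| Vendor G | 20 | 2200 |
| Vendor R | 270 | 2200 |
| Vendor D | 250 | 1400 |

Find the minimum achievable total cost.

1357000

Cheapest first:
Take 2200 from Vendor G at 20 → need 7500 more.
Take 2000 from Vendor 7 at 30 → need 5500 more.
Vendor H (110): use full 400 → 5100 L to go.
Vendor 26 at 170: take all 1100 L → 4000 still needed.
Vendor 25 (220): use full 600 → 3400 L to go.
Take 1400 from Vendor D at 250 → need 2000 more.
Vendor R (270): take the remaining 2000 → done.
Cost = 2200×20 + 2000×30 + 400×110 + 1100×170 + 600×220 + 1400×250 + 2000×270 = 1357000.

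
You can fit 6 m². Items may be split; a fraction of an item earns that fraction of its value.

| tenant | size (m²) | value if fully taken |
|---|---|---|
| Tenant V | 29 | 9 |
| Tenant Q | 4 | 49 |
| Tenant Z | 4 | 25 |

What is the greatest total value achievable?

61.5

Sort by value density: Tenant Q 49/4≈12.2, Tenant Z 25/4≈6.25, Tenant V 9/29≈0.31.
Tenant Q: take in full, 4 m² for value 49 — 2 left.
Only 2 m² remain; take 2/4 of Tenant Z for value 25×2/4 = 12.5.
Total value = 61.5.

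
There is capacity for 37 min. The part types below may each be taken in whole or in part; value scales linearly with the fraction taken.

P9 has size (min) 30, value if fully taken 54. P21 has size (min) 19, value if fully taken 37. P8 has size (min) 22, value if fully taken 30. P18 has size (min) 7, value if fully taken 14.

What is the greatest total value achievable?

Rank by value-to-size ratio: P18 14/7≈2, P21 37/19≈1.95, P9 54/30≈1.8, P8 30/22≈1.36.
All 7 min of P18 fit (value 14) ; 30 remain.
P21: take in full, 19 min for value 37 ; 11 left.
Fill the last 11 min with part of P9: 11/30 of it earns 19.8.
Total value = 70.8.

70.8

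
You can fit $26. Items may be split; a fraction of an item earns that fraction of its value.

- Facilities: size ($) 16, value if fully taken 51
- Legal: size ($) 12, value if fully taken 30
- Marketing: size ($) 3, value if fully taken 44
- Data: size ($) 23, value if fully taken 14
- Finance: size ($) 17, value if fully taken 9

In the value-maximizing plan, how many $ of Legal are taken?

7

Sort by value density: Marketing 44/3≈14.7, Facilities 51/16≈3.19, Legal 30/12≈2.5, Data 14/23≈0.609, Finance 9/17≈0.529.
All 3 $ of Marketing fit (value 44) ; 23 remain.
Take all of Facilities (16 $, value 51) ; 7 $ left.
7 $ left: a 7/12 share of Legal gives 30×7/12 = 17.5.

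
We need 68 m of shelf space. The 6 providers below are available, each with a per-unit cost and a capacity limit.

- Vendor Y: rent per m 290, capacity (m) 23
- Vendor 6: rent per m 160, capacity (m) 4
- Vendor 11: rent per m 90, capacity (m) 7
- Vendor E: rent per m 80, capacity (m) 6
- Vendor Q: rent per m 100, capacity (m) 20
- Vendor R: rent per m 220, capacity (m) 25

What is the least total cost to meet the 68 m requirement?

10990

Fill from the cheapest provider first.
Take 6 from Vendor E at 80 — need 62 more.
Vendor 11 at 90: take all 7 m — 55 still needed.
Vendor Q at 100: take all 20 m — 35 still needed.
Vendor 6 at 160: take all 4 m — 31 still needed.
Vendor R at 220: take all 25 m — 6 still needed.
Vendor Y at 290: take 6 of its 23 — requirement met.
Cost = 6×80 + 7×90 + 20×100 + 4×160 + 25×220 + 6×290 = 10990.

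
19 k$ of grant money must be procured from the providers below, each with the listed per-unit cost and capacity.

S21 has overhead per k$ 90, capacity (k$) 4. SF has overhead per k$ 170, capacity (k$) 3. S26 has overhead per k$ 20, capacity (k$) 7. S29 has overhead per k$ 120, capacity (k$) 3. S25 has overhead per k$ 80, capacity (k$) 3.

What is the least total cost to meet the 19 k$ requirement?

1440

Fill from the cheapest provider first.
S26 at 20: take all 7 k$ → 12 still needed.
S25 at 80: take all 3 k$ → 9 still needed.
Take 4 from S21 at 90 → need 5 more.
S29 at 120: take all 3 k$ → 2 still needed.
SF at 170: take 2 of its 3 → requirement met.
Cost = 7×20 + 3×80 + 4×90 + 3×120 + 2×170 = 1440.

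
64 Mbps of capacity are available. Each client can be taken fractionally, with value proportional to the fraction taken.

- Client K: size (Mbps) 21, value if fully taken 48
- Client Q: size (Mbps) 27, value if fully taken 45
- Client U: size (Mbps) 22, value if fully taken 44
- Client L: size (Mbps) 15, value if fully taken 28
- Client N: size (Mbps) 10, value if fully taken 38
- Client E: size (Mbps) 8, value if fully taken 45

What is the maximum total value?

Sort by value density: Client E 45/8≈5.62, Client N 38/10≈3.8, Client K 48/21≈2.29, Client U 44/22≈2, Client L 28/15≈1.87, Client Q 45/27≈1.67.
Take all of Client E (8 Mbps, value 45) → 56 Mbps left.
All 10 Mbps of Client N fit (value 38) → 46 remain.
Take all of Client K (21 Mbps, value 48) → 25 Mbps left.
All 22 Mbps of Client U fit (value 44) → 3 remain.
3 Mbps left: a 3/15 share of Client L gives 28×3/15 = 5.6.
Total value = 180.6.

180.6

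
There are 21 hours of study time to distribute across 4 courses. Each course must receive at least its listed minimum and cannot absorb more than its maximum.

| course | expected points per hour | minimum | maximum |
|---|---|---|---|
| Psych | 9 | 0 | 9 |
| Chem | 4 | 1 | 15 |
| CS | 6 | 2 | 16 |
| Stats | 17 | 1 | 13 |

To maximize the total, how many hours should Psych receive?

Meeting every minimum uses 0+1+2+1 = 4 hours, leaving 17.
Highest expected points per hour first: Stats 17 > Psych 9 > CS 6 > Chem 4.
Stats: +12 to 13 (cap) → 5 left.
Only 5 left; Psych takes them to reach 5.

5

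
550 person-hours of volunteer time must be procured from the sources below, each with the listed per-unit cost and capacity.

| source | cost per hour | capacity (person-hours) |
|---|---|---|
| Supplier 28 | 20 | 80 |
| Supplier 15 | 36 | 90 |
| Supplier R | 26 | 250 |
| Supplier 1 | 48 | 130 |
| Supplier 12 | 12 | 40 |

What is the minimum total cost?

16140

Use sources in increasing cost order.
Supplier 12 (12): use full 40 ; 510 person-hours to go.
Take 80 from Supplier 28 at 20 ; need 430 more.
Supplier R (26): use full 250 ; 180 person-hours to go.
Supplier 15 (36): use full 90 ; 90 person-hours to go.
Take 90 from Supplier 1 at 48 to finish.
Cost = 40×12 + 80×20 + 250×26 + 90×36 + 90×48 = 16140.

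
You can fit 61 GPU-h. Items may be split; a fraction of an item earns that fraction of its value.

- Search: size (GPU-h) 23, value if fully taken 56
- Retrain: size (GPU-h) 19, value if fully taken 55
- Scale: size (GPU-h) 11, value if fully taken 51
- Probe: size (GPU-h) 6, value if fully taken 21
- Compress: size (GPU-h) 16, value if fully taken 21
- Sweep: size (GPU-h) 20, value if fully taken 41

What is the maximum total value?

187.1

Best value per unit of size first: Scale 51/11≈4.64, Probe 21/6≈3.5, Retrain 55/19≈2.89, Search 56/23≈2.43, Sweep 41/20≈2.05, Compress 21/16≈1.31.
Scale: take in full, 11 GPU-h for value 51 — 50 left.
Probe: take in full, 6 GPU-h for value 21 — 44 left.
All 19 GPU-h of Retrain fit (value 55) — 25 remain.
Take all of Search (23 GPU-h, value 56) — 2 GPU-h left.
Only 2 GPU-h remain; take 2/20 of Sweep for value 41×2/20 = 4.1.
Total value = 187.1.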